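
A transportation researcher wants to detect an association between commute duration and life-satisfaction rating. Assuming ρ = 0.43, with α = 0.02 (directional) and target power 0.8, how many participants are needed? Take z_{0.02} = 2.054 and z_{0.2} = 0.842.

Fisher's z: C = ½·ln((1+r)/(1−r)) = ½·ln(2.5088) = 0.4599.
n = ((z_{α} + z_β)/C)² + 3.
(2.054 + 0.842) / 0.4599 = 2.896 / 0.4599 = 6.297.
n = 6.297² + 3 = 39.65 + 3 = 42.7.
Round up.

n = 43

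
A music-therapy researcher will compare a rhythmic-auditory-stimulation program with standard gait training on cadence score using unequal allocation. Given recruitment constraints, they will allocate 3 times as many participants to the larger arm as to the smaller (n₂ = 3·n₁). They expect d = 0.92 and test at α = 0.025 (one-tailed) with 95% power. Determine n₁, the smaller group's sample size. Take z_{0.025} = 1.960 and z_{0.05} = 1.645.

With allocation ratio k = n₂/n₁ = 3, Var(x̄₁−x̄₂) = σ²(1/n₁ + 1/(k·n₁)) = σ²·(k+1)/(k·n₁).
So n₁ = (1 + 1/k)·((z_{α} + z_β)/d)² = 1.333 × (3.605/0.92)².
n₁ = 1.333 × 15.35 = 20.5.
Round up: n₁ = 21, giving n₂ = 3 × 21 = 63.

n₁ = 21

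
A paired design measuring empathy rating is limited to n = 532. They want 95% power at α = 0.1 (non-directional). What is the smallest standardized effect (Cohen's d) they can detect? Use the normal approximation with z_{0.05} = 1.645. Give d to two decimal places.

For a single sample (or paired design) of n = 532: d_min = (z_{α/2} + z_β)/√n.
z-sum = 1.645 + 1.645 = 3.290.
d_min = 3.290 / √532 = 3.290 / 23.065 = 0.143.

d_min ≈ 0.14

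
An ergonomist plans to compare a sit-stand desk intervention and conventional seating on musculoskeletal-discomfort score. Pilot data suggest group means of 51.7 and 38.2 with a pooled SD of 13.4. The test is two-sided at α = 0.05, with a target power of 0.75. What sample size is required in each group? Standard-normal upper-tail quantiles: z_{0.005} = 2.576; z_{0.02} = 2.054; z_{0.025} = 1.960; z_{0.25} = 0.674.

n = 14 per group

Cohen's d = |M₁ − M₂| / SD_pooled = |51.7 − 38.2| / 13.4 = 13.5 / 13.4 = 1.007.
For two independent groups with equal n: n = 2·((z_{α/2} + z_β) / d)².
z_{α/2} + z_β = 1.960 + 0.674 = 2.634.
n = 2 × (2.634 / 1.007)² = 2 × 2.616² = 2 × 6.84 = 13.7.
Round up to the next whole participant.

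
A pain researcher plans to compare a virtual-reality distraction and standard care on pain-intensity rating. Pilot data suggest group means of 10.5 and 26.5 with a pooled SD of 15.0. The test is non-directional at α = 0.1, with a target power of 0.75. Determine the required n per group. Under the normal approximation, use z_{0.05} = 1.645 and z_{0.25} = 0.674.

n = 10 per group

Cohen's d = |M₁ − M₂| / SD_pooled = |10.5 − 26.5| / 15.0 = 16.0 / 15.0 = 1.067.
For two independent groups with equal n: n = 2·((z_{α/2} + z_β) / d)².
z_{α/2} + z_β = 1.645 + 0.674 = 2.319.
n = 2 × (2.319 / 1.067)² = 2 × 2.173² = 2 × 4.72 = 9.4.
Round up to the next whole participant.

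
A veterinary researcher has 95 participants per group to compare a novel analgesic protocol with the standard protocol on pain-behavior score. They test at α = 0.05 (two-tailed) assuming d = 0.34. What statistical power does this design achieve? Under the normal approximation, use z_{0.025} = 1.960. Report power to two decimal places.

power ≈ 0.65

For two equal groups, power = Φ(d·√(n/2) − z_{α/2}).
d·√(n/2) = 0.34 × √(95/2) = 0.34 × 6.892 = 2.343.
z_β = 2.343 − 1.960 = 0.383.
Power = Φ(0.383) = 0.649.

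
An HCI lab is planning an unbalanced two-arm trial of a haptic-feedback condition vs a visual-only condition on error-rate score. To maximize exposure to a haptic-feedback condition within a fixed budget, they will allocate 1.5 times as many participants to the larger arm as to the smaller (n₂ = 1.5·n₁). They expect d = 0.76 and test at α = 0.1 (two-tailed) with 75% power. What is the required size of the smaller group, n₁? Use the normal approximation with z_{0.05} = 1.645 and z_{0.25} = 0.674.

With allocation ratio k = n₂/n₁ = 1.5, Var(x̄₁−x̄₂) = σ²(1/n₁ + 1/(k·n₁)) = σ²·(k+1)/(k·n₁).
So n₁ = (1 + 1/k)·((z_{α/2} + z_β)/d)² = 1.667 × (2.319/0.76)².
n₁ = 1.667 × 9.31 = 15.5.
Round up: n₁ = 16, giving n₂ = 1.5 × 16 = 24.

n₁ = 16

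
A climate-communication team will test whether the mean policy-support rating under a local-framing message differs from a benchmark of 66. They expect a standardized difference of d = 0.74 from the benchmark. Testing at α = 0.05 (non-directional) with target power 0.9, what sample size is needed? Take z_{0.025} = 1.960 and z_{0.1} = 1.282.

For a one-sample test: n = ((z_{α/2} + z_β) / d)².
z_{α/2} + z_β = 1.960 + 1.282 = 3.242.
n = (3.242 / 0.74)² = 4.381² = 19.19.
Round up.

n = 20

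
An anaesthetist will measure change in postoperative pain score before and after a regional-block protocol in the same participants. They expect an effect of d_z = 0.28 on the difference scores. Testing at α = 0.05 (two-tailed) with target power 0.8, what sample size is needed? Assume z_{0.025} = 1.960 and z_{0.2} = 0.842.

n = 101 pairs

For a paired (one-sample on differences) test: n = ((z_{α/2} + z_β) / d)².
z_{α/2} + z_β = 1.960 + 0.842 = 2.802.
n = (2.802 / 0.28)² = 10.007² = 100.14.
Round up.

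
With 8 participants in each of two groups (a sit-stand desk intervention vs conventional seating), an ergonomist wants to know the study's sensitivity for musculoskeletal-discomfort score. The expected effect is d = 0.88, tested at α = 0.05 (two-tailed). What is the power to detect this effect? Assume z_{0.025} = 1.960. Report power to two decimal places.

For two equal groups, power = Φ(d·√(n/2) − z_{α/2}).
d·√(n/2) = 0.88 × √(8/2) = 0.88 × 2.000 = 1.760.
z_β = 1.760 − 1.960 = -0.200.
Power = Φ(-0.200) = 0.421.

power ≈ 0.42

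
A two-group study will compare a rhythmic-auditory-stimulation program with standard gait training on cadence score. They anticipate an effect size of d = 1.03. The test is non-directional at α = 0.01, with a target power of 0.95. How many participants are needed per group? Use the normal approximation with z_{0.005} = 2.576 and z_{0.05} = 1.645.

For two independent groups with equal n: n = 2·((z_{α/2} + z_β) / d)².
z_{α/2} + z_β = 2.576 + 1.645 = 4.221.
n = 2 × (4.221 / 1.03)² = 2 × 4.098² = 2 × 16.79 = 33.6.
Round up to the next whole participant.

n = 34 per group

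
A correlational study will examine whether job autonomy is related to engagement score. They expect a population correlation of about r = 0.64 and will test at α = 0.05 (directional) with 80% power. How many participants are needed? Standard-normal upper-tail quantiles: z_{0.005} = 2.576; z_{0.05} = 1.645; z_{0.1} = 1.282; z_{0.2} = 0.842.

Fisher's z: C = ½·ln((1+r)/(1−r)) = ½·ln(4.5556) = 0.7582.
n = ((z_{α} + z_β)/C)² + 3.
(1.645 + 0.842) / 0.7582 = 2.487 / 0.7582 = 3.280.
n = 3.280² + 3 = 10.76 + 3 = 13.8.
Round up.

n = 14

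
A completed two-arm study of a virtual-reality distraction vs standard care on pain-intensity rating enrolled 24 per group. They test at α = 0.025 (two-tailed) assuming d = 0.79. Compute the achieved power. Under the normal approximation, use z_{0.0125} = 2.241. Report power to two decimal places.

For two equal groups, power = Φ(d·√(n/2) − z_{α/2}).
d·√(n/2) = 0.79 × √(24/2) = 0.79 × 3.464 = 2.737.
z_β = 2.737 − 2.241 = 0.496.
Power = Φ(0.496) = 0.690.

power ≈ 0.69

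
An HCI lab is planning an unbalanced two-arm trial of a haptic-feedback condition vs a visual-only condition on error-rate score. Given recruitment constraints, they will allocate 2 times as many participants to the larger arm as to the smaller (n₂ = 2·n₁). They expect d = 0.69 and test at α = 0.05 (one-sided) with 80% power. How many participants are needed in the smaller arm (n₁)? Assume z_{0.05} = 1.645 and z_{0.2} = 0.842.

With allocation ratio k = n₂/n₁ = 2, Var(x̄₁−x̄₂) = σ²(1/n₁ + 1/(k·n₁)) = σ²·(k+1)/(k·n₁).
So n₁ = (1 + 1/k)·((z_{α} + z_β)/d)² = 1.500 × (2.487/0.69)².
n₁ = 1.500 × 12.99 = 19.5.
Round up: n₁ = 20, giving n₂ = 2 × 20 = 40.

n₁ = 20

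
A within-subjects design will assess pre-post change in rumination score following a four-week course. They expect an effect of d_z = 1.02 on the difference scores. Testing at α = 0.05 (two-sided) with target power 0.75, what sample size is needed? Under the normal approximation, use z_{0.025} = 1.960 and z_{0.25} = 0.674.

For a paired (one-sample on differences) test: n = ((z_{α/2} + z_β) / d)².
z_{α/2} + z_β = 1.960 + 0.674 = 2.634.
n = (2.634 / 1.02)² = 2.582² = 6.67.
Round up.

n = 7 pairs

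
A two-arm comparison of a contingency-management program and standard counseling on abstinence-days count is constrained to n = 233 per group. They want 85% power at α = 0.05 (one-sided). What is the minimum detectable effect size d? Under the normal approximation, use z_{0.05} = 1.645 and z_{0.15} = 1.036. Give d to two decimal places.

For two independent groups of n = 233 each: d_min = (z_{α} + z_β)·√(2/n).
z-sum = 1.645 + 1.036 = 2.681.
d_min = 2.681 × √(2/233) = 2.681 × 0.0926 = 0.248.

d_min ≈ 0.25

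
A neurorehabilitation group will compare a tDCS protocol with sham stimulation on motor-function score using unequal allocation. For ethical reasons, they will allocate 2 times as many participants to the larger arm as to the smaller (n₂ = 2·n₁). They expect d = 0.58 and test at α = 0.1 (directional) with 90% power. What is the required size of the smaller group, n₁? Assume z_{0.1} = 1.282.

With allocation ratio k = n₂/n₁ = 2, Var(x̄₁−x̄₂) = σ²(1/n₁ + 1/(k·n₁)) = σ²·(k+1)/(k·n₁).
So n₁ = (1 + 1/k)·((z_{α} + z_β)/d)² = 1.500 × (2.564/0.58)².
n₁ = 1.500 × 19.54 = 29.3.
Round up: n₁ = 30, giving n₂ = 2 × 30 = 60.

n₁ = 30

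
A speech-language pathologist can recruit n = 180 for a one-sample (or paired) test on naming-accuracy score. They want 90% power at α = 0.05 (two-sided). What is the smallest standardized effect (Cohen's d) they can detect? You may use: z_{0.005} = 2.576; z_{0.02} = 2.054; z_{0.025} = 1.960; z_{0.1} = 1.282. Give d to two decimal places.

For a single sample (or paired design) of n = 180: d_min = (z_{α/2} + z_β)/√n.
z-sum = 1.960 + 1.282 = 3.242.
d_min = 3.242 / √180 = 3.242 / 13.416 = 0.242.

d_min ≈ 0.24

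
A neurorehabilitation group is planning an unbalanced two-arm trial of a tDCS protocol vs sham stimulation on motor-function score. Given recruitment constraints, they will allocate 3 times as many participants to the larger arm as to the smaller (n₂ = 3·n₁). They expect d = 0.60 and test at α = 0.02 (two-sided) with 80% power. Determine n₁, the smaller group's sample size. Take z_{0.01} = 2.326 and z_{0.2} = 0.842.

With allocation ratio k = n₂/n₁ = 3, Var(x̄₁−x̄₂) = σ²(1/n₁ + 1/(k·n₁)) = σ²·(k+1)/(k·n₁).
So n₁ = (1 + 1/k)·((z_{α/2} + z_β)/d)² = 1.333 × (3.168/0.60)².
n₁ = 1.333 × 27.88 = 37.2.
Round up: n₁ = 38, giving n₂ = 3 × 38 = 114.

n₁ = 38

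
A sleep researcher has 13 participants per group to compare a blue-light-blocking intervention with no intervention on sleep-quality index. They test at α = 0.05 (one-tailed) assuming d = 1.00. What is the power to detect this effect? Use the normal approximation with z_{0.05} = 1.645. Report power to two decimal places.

power ≈ 0.82

For two equal groups, power = Φ(d·√(n/2) − z_{α}).
d·√(n/2) = 1.00 × √(13/2) = 1.00 × 2.550 = 2.550.
z_β = 2.550 − 1.645 = 0.905.
Power = Φ(0.905) = 0.817.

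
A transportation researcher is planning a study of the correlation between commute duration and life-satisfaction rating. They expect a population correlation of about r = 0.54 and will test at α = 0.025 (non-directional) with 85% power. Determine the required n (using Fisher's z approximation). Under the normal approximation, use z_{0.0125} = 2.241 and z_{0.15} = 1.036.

n = 33

Fisher's z: C = ½·ln((1+r)/(1−r)) = ½·ln(3.3478) = 0.6042.
n = ((z_{α/2} + z_β)/C)² + 3.
(2.241 + 1.036) / 0.6042 = 3.277 / 0.6042 = 5.424.
n = 5.424² + 3 = 29.42 + 3 = 32.4.
Round up.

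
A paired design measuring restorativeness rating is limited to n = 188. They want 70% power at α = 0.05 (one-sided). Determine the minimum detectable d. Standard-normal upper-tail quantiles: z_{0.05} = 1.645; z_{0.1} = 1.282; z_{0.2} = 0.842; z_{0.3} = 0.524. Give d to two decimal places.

d_min ≈ 0.16

For a single sample (or paired design) of n = 188: d_min = (z_{α} + z_β)/√n.
z-sum = 1.645 + 0.524 = 2.169.
d_min = 2.169 / √188 = 2.169 / 13.711 = 0.158.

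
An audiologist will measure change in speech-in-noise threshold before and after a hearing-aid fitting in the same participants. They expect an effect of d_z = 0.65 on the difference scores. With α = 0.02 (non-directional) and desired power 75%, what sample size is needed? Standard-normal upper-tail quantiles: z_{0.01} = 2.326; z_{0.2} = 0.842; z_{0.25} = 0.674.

For a paired (one-sample on differences) test: n = ((z_{α/2} + z_β) / d)².
z_{α/2} + z_β = 2.326 + 0.674 = 3.000.
n = (3.000 / 0.65)² = 4.615² = 21.30.
Round up.

n = 22 pairs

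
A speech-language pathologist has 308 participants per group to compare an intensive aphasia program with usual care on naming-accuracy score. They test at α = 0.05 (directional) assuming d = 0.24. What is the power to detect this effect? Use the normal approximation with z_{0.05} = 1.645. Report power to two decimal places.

power ≈ 0.91

For two equal groups, power = Φ(d·√(n/2) − z_{α}).
d·√(n/2) = 0.24 × √(308/2) = 0.24 × 12.410 = 2.978.
z_β = 2.978 − 1.645 = 1.333.
Power = Φ(1.333) = 0.909.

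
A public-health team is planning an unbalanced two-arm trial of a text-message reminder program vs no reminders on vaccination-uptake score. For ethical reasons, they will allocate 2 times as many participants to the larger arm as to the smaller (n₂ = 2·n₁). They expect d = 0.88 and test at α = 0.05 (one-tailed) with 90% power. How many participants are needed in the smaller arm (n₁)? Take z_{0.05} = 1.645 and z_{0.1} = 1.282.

n₁ = 17

With allocation ratio k = n₂/n₁ = 2, Var(x̄₁−x̄₂) = σ²(1/n₁ + 1/(k·n₁)) = σ²·(k+1)/(k·n₁).
So n₁ = (1 + 1/k)·((z_{α} + z_β)/d)² = 1.500 × (2.927/0.88)².
n₁ = 1.500 × 11.06 = 16.6.
Round up: n₁ = 17, giving n₂ = 2 × 17 = 34.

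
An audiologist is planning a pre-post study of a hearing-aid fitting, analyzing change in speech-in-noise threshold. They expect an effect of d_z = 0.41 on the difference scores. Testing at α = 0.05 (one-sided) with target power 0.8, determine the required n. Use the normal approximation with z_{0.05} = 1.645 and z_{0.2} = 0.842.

For a paired (one-sample on differences) test: n = ((z_{α} + z_β) / d)².
z_{α} + z_β = 1.645 + 0.842 = 2.487.
n = (2.487 / 0.41)² = 6.066² = 36.79.
Round up.

n = 37 pairs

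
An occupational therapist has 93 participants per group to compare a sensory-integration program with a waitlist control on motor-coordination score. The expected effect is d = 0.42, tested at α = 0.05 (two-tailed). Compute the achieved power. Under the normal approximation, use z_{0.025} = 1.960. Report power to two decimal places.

For two equal groups, power = Φ(d·√(n/2) − z_{α/2}).
d·√(n/2) = 0.42 × √(93/2) = 0.42 × 6.819 = 2.864.
z_β = 2.864 − 1.960 = 0.904.
Power = Φ(0.904) = 0.817.

power ≈ 0.82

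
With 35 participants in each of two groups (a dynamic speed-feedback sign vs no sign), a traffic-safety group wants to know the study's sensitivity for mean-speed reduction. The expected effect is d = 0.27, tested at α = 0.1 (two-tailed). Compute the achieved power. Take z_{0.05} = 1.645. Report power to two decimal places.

For two equal groups, power = Φ(d·√(n/2) − z_{α/2}).
d·√(n/2) = 0.27 × √(35/2) = 0.27 × 4.183 = 1.129.
z_β = 1.129 − 1.645 = -0.516.
Power = Φ(-0.516) = 0.303.

power ≈ 0.30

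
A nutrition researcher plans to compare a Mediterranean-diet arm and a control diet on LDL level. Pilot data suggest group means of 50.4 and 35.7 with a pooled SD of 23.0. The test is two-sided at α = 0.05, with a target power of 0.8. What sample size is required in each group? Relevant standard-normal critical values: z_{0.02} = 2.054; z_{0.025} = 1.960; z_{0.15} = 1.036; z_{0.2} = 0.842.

Cohen's d = |M₁ − M₂| / SD_pooled = |50.4 − 35.7| / 23.0 = 14.7 / 23.0 = 0.639.
For two independent groups with equal n: n = 2·((z_{α/2} + z_β) / d)².
z_{α/2} + z_β = 1.960 + 0.842 = 2.802.
n = 2 × (2.802 / 0.639)² = 2 × 4.385² = 2 × 19.23 = 38.5.
Round up to the next whole participant.

n = 39 per group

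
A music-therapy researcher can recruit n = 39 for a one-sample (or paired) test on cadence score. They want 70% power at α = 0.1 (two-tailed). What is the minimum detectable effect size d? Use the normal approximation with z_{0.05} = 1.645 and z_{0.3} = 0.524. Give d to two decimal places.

For a single sample (or paired design) of n = 39: d_min = (z_{α/2} + z_β)/√n.
z-sum = 1.645 + 0.524 = 2.169.
d_min = 2.169 / √39 = 2.169 / 6.245 = 0.347.

d_min ≈ 0.35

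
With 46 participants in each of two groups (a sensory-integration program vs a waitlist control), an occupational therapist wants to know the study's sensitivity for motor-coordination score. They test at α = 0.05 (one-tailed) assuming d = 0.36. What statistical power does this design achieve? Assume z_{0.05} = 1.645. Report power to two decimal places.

power ≈ 0.53

For two equal groups, power = Φ(d·√(n/2) − z_{α}).
d·√(n/2) = 0.36 × √(46/2) = 0.36 × 4.796 = 1.726.
z_β = 1.726 − 1.645 = 0.081.
Power = Φ(0.081) = 0.532.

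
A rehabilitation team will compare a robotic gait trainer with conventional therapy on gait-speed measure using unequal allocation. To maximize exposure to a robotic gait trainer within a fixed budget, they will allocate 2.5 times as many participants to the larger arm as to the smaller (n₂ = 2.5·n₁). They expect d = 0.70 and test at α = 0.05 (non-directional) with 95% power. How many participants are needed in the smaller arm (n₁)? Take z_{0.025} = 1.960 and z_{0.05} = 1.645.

n₁ = 38

With allocation ratio k = n₂/n₁ = 2.5, Var(x̄₁−x̄₂) = σ²(1/n₁ + 1/(k·n₁)) = σ²·(k+1)/(k·n₁).
So n₁ = (1 + 1/k)·((z_{α/2} + z_β)/d)² = 1.400 × (3.605/0.70)².
n₁ = 1.400 × 26.52 = 37.1.
Round up: n₁ = 38, giving n₂ = 2.5 × 38 = 95.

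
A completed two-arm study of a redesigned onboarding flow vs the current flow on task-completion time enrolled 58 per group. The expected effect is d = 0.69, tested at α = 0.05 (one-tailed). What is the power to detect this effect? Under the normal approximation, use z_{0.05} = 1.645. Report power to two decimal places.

power ≈ 0.98

For two equal groups, power = Φ(d·√(n/2) − z_{α}).
d·√(n/2) = 0.69 × √(58/2) = 0.69 × 5.385 = 3.716.
z_β = 3.716 − 1.645 = 2.071.
Power = Φ(2.071) = 0.981.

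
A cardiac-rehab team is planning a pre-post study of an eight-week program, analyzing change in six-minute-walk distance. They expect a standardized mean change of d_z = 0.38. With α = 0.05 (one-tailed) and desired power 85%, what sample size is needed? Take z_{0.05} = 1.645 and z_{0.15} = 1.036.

n = 50 pairs

For a paired (one-sample on differences) test: n = ((z_{α} + z_β) / d)².
z_{α} + z_β = 1.645 + 1.036 = 2.681.
n = (2.681 / 0.38)² = 7.055² = 49.78.
Round up.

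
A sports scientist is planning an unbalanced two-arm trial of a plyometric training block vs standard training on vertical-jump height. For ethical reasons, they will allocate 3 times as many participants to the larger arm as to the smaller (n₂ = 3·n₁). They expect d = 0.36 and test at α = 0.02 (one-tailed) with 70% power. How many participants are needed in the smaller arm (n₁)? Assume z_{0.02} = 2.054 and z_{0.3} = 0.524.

n₁ = 69

With allocation ratio k = n₂/n₁ = 3, Var(x̄₁−x̄₂) = σ²(1/n₁ + 1/(k·n₁)) = σ²·(k+1)/(k·n₁).
So n₁ = (1 + 1/k)·((z_{α} + z_β)/d)² = 1.333 × (2.578/0.36)².
n₁ = 1.333 × 51.28 = 68.4.
Round up: n₁ = 69, giving n₂ = 3 × 69 = 207.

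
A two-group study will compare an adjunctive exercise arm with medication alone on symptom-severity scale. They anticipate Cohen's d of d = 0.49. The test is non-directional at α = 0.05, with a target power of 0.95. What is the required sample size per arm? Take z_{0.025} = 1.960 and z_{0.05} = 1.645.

For two independent groups with equal n: n = 2·((z_{α/2} + z_β) / d)².
z_{α/2} + z_β = 1.960 + 1.645 = 3.605.
n = 2 × (3.605 / 0.49)² = 2 × 7.357² = 2 × 54.13 = 108.3.
Round up to the next whole participant.

n = 109 per group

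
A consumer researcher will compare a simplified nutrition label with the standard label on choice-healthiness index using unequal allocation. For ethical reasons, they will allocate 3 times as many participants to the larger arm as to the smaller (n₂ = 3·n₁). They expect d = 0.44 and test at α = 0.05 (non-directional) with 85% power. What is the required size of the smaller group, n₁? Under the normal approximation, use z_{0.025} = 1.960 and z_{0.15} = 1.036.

n₁ = 62

With allocation ratio k = n₂/n₁ = 3, Var(x̄₁−x̄₂) = σ²(1/n₁ + 1/(k·n₁)) = σ²·(k+1)/(k·n₁).
So n₁ = (1 + 1/k)·((z_{α/2} + z_β)/d)² = 1.333 × (2.996/0.44)².
n₁ = 1.333 × 46.36 = 61.8.
Round up: n₁ = 62, giving n₂ = 3 × 62 = 186.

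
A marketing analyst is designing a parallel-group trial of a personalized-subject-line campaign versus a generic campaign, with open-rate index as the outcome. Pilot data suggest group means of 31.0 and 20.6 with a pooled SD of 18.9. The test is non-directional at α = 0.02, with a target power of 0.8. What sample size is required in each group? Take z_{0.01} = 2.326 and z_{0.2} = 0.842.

Cohen's d = |M₁ − M₂| / SD_pooled = |31.0 − 20.6| / 18.9 = 10.4 / 18.9 = 0.550.
For two independent groups with equal n: n = 2·((z_{α/2} + z_β) / d)².
z_{α/2} + z_β = 2.326 + 0.842 = 3.168.
n = 2 × (3.168 / 0.550)² = 2 × 5.760² = 2 × 33.18 = 66.4.
Round up to the next whole participant.

n = 67 per group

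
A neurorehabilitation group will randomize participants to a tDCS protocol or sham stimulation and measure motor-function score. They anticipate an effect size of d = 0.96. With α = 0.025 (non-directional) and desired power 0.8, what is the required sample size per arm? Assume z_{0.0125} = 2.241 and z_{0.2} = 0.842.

For two independent groups with equal n: n = 2·((z_{α/2} + z_β) / d)².
z_{α/2} + z_β = 2.241 + 0.842 = 3.083.
n = 2 × (3.083 / 0.96)² = 2 × 3.211² = 2 × 10.31 = 20.6.
Round up to the next whole participant.

n = 21 per group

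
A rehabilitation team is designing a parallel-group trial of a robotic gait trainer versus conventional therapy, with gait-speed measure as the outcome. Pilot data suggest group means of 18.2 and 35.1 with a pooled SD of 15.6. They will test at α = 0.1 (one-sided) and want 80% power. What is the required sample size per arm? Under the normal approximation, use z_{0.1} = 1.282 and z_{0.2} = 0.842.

Cohen's d = |M₁ − M₂| / SD_pooled = |18.2 − 35.1| / 15.6 = 16.9 / 15.6 = 1.083.
For two independent groups with equal n: n = 2·((z_{α} + z_β) / d)².
z_{α} + z_β = 1.282 + 0.842 = 2.124.
n = 2 × (2.124 / 1.083)² = 2 × 1.961² = 2 × 3.85 = 7.7.
Round up to the next whole participant.

n = 8 per group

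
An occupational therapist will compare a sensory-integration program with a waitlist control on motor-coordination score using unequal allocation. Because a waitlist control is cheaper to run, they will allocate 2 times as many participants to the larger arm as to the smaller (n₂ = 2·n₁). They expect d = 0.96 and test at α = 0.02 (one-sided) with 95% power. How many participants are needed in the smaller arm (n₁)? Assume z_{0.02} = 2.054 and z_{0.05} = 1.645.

With allocation ratio k = n₂/n₁ = 2, Var(x̄₁−x̄₂) = σ²(1/n₁ + 1/(k·n₁)) = σ²·(k+1)/(k·n₁).
So n₁ = (1 + 1/k)·((z_{α} + z_β)/d)² = 1.500 × (3.699/0.96)².
n₁ = 1.500 × 14.85 = 22.3.
Round up: n₁ = 23, giving n₂ = 2 × 23 = 46.

n₁ = 23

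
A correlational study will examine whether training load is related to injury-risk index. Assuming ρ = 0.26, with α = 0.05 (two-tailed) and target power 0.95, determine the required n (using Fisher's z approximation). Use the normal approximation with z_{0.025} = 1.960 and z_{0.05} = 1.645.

n = 187

Fisher's z: C = ½·ln((1+r)/(1−r)) = ½·ln(1.7027) = 0.2661.
n = ((z_{α/2} + z_β)/C)² + 3.
(1.960 + 1.645) / 0.2661 = 3.605 / 0.2661 = 13.548.
n = 13.548² + 3 = 183.54 + 3 = 186.5.
Round up.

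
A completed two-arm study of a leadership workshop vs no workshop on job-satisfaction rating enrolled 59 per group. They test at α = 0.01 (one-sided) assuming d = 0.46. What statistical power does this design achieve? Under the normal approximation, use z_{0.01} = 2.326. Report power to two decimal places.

For two equal groups, power = Φ(d·√(n/2) − z_{α}).
d·√(n/2) = 0.46 × √(59/2) = 0.46 × 5.431 = 2.498.
z_β = 2.498 − 2.326 = 0.172.
Power = Φ(0.172) = 0.568.

power ≈ 0.57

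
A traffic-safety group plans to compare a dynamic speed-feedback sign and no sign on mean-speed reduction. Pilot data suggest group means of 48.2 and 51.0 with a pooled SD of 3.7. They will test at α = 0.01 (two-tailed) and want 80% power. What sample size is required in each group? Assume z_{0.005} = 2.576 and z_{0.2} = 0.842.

n = 41 per group

Cohen's d = |M₁ − M₂| / SD_pooled = |48.2 − 51.0| / 3.7 = 2.8 / 3.7 = 0.757.
For two independent groups with equal n: n = 2·((z_{α/2} + z_β) / d)².
z_{α/2} + z_β = 2.576 + 0.842 = 3.418.
n = 2 × (3.418 / 0.757)² = 2 × 4.515² = 2 × 20.39 = 40.8.
Round up to the next whole participant.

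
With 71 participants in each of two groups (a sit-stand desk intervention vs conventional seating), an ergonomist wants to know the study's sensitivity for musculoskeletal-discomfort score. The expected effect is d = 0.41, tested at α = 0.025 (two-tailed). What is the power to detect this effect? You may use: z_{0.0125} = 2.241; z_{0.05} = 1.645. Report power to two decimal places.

power ≈ 0.58

For two equal groups, power = Φ(d·√(n/2) − z_{α/2}).
d·√(n/2) = 0.41 × √(71/2) = 0.41 × 5.958 = 2.443.
z_β = 2.443 − 2.241 = 0.202.
Power = Φ(0.202) = 0.580.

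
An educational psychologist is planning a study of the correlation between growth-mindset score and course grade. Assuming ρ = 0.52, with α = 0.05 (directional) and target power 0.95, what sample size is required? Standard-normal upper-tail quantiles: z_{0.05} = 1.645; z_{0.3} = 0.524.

Fisher's z: C = ½·ln((1+r)/(1−r)) = ½·ln(3.1667) = 0.5763.
n = ((z_{α} + z_β)/C)² + 3.
(1.645 + 1.645) / 0.5763 = 3.290 / 0.5763 = 5.709.
n = 5.709² + 3 = 32.59 + 3 = 35.6.
Round up.

n = 36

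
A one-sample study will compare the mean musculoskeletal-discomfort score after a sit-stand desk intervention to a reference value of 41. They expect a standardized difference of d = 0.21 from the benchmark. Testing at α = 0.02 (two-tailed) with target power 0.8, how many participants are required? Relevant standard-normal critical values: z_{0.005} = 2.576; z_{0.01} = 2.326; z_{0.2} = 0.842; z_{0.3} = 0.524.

For a one-sample test: n = ((z_{α/2} + z_β) / d)².
z_{α/2} + z_β = 2.326 + 0.842 = 3.168.
n = (3.168 / 0.21)² = 15.086² = 227.58.
Round up.

n = 228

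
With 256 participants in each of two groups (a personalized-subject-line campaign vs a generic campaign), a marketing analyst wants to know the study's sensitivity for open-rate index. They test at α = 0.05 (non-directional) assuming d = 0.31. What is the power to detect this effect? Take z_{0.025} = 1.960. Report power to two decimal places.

power ≈ 0.94

For two equal groups, power = Φ(d·√(n/2) − z_{α/2}).
d·√(n/2) = 0.31 × √(256/2) = 0.31 × 11.314 = 3.507.
z_β = 3.507 − 1.960 = 1.547.
Power = Φ(1.547) = 0.939.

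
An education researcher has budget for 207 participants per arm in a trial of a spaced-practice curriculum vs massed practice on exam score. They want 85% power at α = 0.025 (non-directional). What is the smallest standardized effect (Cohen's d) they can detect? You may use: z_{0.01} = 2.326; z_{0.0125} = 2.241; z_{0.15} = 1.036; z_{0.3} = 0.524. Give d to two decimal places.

d_min ≈ 0.32

For two independent groups of n = 207 each: d_min = (z_{α/2} + z_β)·√(2/n).
z-sum = 2.241 + 1.036 = 3.277.
d_min = 3.277 × √(2/207) = 3.277 × 0.0983 = 0.322.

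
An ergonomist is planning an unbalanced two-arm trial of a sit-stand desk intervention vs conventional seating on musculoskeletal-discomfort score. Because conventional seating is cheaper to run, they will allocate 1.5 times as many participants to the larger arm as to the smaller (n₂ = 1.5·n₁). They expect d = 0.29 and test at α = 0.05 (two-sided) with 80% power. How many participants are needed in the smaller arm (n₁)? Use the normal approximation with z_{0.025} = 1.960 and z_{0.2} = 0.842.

With allocation ratio k = n₂/n₁ = 1.5, Var(x̄₁−x̄₂) = σ²(1/n₁ + 1/(k·n₁)) = σ²·(k+1)/(k·n₁).
So n₁ = (1 + 1/k)·((z_{α/2} + z_β)/d)² = 1.667 × (2.802/0.29)².
n₁ = 1.667 × 93.36 = 155.6.
Round up: n₁ = 156, giving n₂ = 1.5 × 156 = 234.

n₁ = 156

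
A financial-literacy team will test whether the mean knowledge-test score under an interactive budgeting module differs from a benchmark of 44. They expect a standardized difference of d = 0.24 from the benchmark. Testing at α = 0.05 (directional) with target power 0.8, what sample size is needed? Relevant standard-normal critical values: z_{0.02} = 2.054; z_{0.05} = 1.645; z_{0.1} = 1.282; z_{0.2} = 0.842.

n = 108

For a one-sample test: n = ((z_{α} + z_β) / d)².
z_{α} + z_β = 1.645 + 0.842 = 2.487.
n = (2.487 / 0.24)² = 10.363² = 107.38.
Round up.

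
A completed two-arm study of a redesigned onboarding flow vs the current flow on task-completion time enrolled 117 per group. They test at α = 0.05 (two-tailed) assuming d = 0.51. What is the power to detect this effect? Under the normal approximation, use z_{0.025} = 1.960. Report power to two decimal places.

power ≈ 0.97

For two equal groups, power = Φ(d·√(n/2) − z_{α/2}).
d·√(n/2) = 0.51 × √(117/2) = 0.51 × 7.649 = 3.901.
z_β = 3.901 − 1.960 = 1.941.
Power = Φ(1.941) = 0.974.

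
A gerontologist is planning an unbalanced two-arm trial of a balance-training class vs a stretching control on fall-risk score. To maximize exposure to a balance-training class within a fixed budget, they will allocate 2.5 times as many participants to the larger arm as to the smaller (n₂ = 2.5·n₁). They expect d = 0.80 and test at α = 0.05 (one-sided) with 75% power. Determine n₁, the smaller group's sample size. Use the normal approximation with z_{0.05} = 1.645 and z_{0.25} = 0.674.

n₁ = 12

With allocation ratio k = n₂/n₁ = 2.5, Var(x̄₁−x̄₂) = σ²(1/n₁ + 1/(k·n₁)) = σ²·(k+1)/(k·n₁).
So n₁ = (1 + 1/k)·((z_{α} + z_β)/d)² = 1.400 × (2.319/0.80)².
n₁ = 1.400 × 8.40 = 11.8.
Round up: n₁ = 12, giving n₂ = 2.5 × 12 = 30.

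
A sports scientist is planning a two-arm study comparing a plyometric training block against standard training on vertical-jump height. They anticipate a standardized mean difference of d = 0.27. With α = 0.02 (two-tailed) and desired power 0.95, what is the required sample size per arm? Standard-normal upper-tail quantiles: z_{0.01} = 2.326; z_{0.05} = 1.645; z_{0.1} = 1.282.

n = 433 per group

For two independent groups with equal n: n = 2·((z_{α/2} + z_β) / d)².
z_{α/2} + z_β = 2.326 + 1.645 = 3.971.
n = 2 × (3.971 / 0.27)² = 2 × 14.707² = 2 × 216.31 = 432.6.
Round up to the next whole participant.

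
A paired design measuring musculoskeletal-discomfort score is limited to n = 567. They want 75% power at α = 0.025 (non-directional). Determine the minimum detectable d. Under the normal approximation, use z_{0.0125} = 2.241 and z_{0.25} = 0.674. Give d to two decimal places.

d_min ≈ 0.12

For a single sample (or paired design) of n = 567: d_min = (z_{α/2} + z_β)/√n.
z-sum = 2.241 + 0.674 = 2.915.
d_min = 2.915 / √567 = 2.915 / 23.812 = 0.122.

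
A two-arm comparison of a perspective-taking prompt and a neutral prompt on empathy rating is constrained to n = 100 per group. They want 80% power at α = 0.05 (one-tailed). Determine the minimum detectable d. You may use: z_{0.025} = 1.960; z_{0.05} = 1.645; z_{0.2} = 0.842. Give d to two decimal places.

For two independent groups of n = 100 each: d_min = (z_{α} + z_β)·√(2/n).
z-sum = 1.645 + 0.842 = 2.487.
d_min = 2.487 × √(2/100) = 2.487 × 0.1414 = 0.352.

d_min ≈ 0.35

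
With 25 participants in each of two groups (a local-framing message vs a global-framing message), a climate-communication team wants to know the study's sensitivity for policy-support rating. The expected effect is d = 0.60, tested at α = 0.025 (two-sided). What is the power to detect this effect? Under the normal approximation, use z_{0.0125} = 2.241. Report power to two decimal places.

For two equal groups, power = Φ(d·√(n/2) − z_{α/2}).
d·√(n/2) = 0.60 × √(25/2) = 0.60 × 3.536 = 2.121.
z_β = 2.121 − 2.241 = -0.120.
Power = Φ(-0.120) = 0.452.

power ≈ 0.45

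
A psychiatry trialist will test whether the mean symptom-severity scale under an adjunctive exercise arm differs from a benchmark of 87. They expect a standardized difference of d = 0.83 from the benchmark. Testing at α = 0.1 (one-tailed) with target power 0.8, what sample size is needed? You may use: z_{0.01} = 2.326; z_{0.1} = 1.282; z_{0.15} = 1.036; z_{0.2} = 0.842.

n = 7

For a one-sample test: n = ((z_{α} + z_β) / d)².
z_{α} + z_β = 1.282 + 0.842 = 2.124.
n = (2.124 / 0.83)² = 2.559² = 6.55.
Round up.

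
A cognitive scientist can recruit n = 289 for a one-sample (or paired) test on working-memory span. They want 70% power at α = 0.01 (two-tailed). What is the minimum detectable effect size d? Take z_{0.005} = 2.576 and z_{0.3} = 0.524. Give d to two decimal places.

For a single sample (or paired design) of n = 289: d_min = (z_{α/2} + z_β)/√n.
z-sum = 2.576 + 0.524 = 3.100.
d_min = 3.100 / √289 = 3.100 / 17.000 = 0.182.

d_min ≈ 0.18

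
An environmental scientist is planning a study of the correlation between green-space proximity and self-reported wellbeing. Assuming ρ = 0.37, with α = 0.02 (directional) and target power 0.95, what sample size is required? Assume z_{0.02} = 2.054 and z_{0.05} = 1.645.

Fisher's z: C = ½·ln((1+r)/(1−r)) = ½·ln(2.1746) = 0.3884.
n = ((z_{α} + z_β)/C)² + 3.
(2.054 + 1.645) / 0.3884 = 3.699 / 0.3884 = 9.524.
n = 9.524² + 3 = 90.70 + 3 = 93.7.
Round up.

n = 94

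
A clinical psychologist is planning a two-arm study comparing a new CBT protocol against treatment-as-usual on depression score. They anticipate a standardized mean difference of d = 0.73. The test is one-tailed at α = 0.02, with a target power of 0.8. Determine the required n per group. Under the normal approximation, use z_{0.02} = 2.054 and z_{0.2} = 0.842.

For two independent groups with equal n: n = 2·((z_{α} + z_β) / d)².
z_{α} + z_β = 2.054 + 0.842 = 2.896.
n = 2 × (2.896 / 0.73)² = 2 × 3.967² = 2 × 15.74 = 31.5.
Round up to the next whole participant.

n = 32 per group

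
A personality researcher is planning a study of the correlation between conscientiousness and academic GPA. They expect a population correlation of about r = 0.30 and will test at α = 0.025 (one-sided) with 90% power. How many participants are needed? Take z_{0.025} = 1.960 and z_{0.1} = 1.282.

Fisher's z: C = ½·ln((1+r)/(1−r)) = ½·ln(1.8571) = 0.3095.
n = ((z_{α} + z_β)/C)² + 3.
(1.960 + 1.282) / 0.3095 = 3.242 / 0.3095 = 10.475.
n = 10.475² + 3 = 109.72 + 3 = 112.7.
Round up.

n = 113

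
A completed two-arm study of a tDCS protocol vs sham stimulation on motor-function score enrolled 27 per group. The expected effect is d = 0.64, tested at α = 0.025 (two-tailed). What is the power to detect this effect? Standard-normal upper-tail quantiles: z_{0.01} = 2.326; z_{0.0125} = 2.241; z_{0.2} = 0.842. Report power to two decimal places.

For two equal groups, power = Φ(d·√(n/2) − z_{α/2}).
d·√(n/2) = 0.64 × √(27/2) = 0.64 × 3.674 = 2.352.
z_β = 2.352 − 2.241 = 0.111.
Power = Φ(0.111) = 0.544.

power ≈ 0.54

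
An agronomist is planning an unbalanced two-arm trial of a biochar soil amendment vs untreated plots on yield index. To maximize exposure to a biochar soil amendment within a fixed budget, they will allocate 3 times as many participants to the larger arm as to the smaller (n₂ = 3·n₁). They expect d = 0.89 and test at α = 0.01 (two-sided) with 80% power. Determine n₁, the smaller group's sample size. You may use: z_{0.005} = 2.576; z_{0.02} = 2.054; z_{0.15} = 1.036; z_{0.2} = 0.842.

With allocation ratio k = n₂/n₁ = 3, Var(x̄₁−x̄₂) = σ²(1/n₁ + 1/(k·n₁)) = σ²·(k+1)/(k·n₁).
So n₁ = (1 + 1/k)·((z_{α/2} + z_β)/d)² = 1.333 × (3.418/0.89)².
n₁ = 1.333 × 14.75 = 19.7.
Round up: n₁ = 20, giving n₂ = 3 × 20 = 60.

n₁ = 20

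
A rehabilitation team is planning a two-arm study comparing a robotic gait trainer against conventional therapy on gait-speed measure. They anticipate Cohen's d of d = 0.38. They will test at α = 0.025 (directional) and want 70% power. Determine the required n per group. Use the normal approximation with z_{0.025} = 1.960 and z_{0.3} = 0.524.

For two independent groups with equal n: n = 2·((z_{α} + z_β) / d)².
z_{α} + z_β = 1.960 + 0.524 = 2.484.
n = 2 × (2.484 / 0.38)² = 2 × 6.537² = 2 × 42.73 = 85.5.
Round up to the next whole participant.

n = 86 per group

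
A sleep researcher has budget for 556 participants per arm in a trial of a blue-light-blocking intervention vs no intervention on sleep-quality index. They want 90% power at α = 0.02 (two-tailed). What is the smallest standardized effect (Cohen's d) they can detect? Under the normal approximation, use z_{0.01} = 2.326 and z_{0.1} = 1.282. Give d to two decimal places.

For two independent groups of n = 556 each: d_min = (z_{α/2} + z_β)·√(2/n).
z-sum = 2.326 + 1.282 = 3.608.
d_min = 3.608 × √(2/556) = 3.608 × 0.0600 = 0.216.

d_min ≈ 0.22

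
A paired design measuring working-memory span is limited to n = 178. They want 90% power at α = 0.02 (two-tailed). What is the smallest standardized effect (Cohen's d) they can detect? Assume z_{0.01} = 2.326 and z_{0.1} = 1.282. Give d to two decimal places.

For a single sample (or paired design) of n = 178: d_min = (z_{α/2} + z_β)/√n.
z-sum = 2.326 + 1.282 = 3.608.
d_min = 3.608 / √178 = 3.608 / 13.342 = 0.270.

d_min ≈ 0.27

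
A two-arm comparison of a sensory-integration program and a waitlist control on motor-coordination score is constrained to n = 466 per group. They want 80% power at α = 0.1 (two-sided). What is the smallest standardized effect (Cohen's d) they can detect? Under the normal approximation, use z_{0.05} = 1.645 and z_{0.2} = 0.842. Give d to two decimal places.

d_min ≈ 0.16

For two independent groups of n = 466 each: d_min = (z_{α/2} + z_β)·√(2/n).
z-sum = 1.645 + 0.842 = 2.487.
d_min = 2.487 × √(2/466) = 2.487 × 0.0655 = 0.163.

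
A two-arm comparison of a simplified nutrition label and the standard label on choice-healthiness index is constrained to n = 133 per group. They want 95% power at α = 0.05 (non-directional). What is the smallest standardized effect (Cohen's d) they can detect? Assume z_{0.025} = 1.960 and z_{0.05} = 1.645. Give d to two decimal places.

d_min ≈ 0.44

For two independent groups of n = 133 each: d_min = (z_{α/2} + z_β)·√(2/n).
z-sum = 1.960 + 1.645 = 3.605.
d_min = 3.605 × √(2/133) = 3.605 × 0.1226 = 0.442.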